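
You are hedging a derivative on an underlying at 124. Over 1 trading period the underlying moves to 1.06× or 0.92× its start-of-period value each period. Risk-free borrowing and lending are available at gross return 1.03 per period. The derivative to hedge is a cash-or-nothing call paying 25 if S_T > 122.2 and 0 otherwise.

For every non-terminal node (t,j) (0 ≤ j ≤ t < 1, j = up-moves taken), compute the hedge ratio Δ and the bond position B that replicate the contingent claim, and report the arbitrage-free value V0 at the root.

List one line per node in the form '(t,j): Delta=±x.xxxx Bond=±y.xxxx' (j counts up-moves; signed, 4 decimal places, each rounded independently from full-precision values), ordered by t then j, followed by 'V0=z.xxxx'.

(0,0): Delta=1.4401 Bond=-159.5007
V0=19.0707

Risk-neutral probability p* = (R−d)/(u−d) = (1.03−0.92)/(1.06−0.92) = 0.7857.
Payoff layer (t=1): V(1,0)=0.0000, V(1,1)=25.0000
(0,0): S=124.0000. Δ = (V_up−V_dn)/(S_up−S_dn) = (25.0000−0.0000)/(131.4400−114.0800) = 1.4401. V = [p*·25.0000 + (1−p*)·0.0000]/1.03 = 19.0707. B = V − Δ·S = -159.5007.
Check: Δ(0,0)·S0 + B(0,0) = 19.0707 = V0.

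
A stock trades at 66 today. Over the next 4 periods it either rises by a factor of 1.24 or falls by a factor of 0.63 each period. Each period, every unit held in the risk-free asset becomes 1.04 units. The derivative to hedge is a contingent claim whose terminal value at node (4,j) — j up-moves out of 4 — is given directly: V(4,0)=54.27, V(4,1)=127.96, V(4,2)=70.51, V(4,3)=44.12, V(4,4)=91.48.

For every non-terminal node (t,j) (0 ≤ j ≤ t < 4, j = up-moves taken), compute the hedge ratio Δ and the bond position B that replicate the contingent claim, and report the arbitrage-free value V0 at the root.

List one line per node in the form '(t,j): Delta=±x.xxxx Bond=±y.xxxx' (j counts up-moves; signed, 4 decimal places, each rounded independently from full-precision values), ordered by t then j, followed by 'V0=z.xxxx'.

Since d<R<u, set p* = (R−d)/(u−d) = 0.6721; price each node as the discounted p*-expectation of its children.
Terminal payoffs: V(4,0)=54.2700, V(4,1)=127.9600, V(4,2)=70.5100, V(4,3)=44.1200, V(4,4)=91.4800
Node (3,0) S=16.5031: V=(p*·127.9600+(1−p*)·54.2700)/1.04=99.8071; Δ=(127.9600−54.2700)/(20.4638−10.3970)=7.3200; B=V−Δ·S=-20.9962
Node (3,1) S=32.4823: V=(p*·70.5100+(1−p*)·127.9600)/1.04=85.9097; Δ=(70.5100−127.9600)/(40.2780−20.4638)=-2.8994; B=V−Δ·S=180.0900
Node (3,2) S=63.9334: V=(p*·44.1200+(1−p*)·70.5100)/1.04=50.7427; Δ=(44.1200−70.5100)/(79.2774−40.2780)=-0.6767; B=V−Δ·S=94.0050
Node (3,3) S=125.8372: V=(p*·91.4800+(1−p*)·44.1200)/1.04=73.0309; Δ=(91.4800−44.1200)/(156.0381−79.2774)=0.6170; B=V−Δ·S=-4.6084
Node (2,0) S=26.1954: V=(p*·85.9097+(1−p*)·99.8071)/1.04=86.9867; Δ=(85.9097−99.8071)/(32.4823−16.5031)=-0.8697; B=V−Δ·S=109.7693
Node (2,1) S=51.5592: V=(p*·50.7427+(1−p*)·85.9097)/1.04=59.8778; Δ=(50.7427−85.9097)/(63.9334−32.4823)=-1.1181; B=V−Δ·S=117.5285
Node (2,2) S=101.4816: V=(p*·73.0309+(1−p*)·50.7427)/1.04=63.1955; Δ=(73.0309−50.7427)/(125.8372−63.9334)=0.3600; B=V−Δ·S=26.6575
Node (1,0) S=41.5800: V=(p*·59.8778+(1−p*)·86.9867)/1.04=66.1211; Δ=(59.8778−86.9867)/(51.5592−26.1954)=-1.0688; B=V−Δ·S=110.5620
Node (1,1) S=81.8400: V=(p*·63.1955+(1−p*)·59.8778)/1.04=59.7190; Δ=(63.1955−59.8778)/(101.4816−51.5592)=0.0665; B=V−Δ·S=54.2801
Node (0,0) S=66.0000: V=(p*·59.7190+(1−p*)·66.1211)/1.04=59.4404; Δ=(59.7190−66.1211)/(81.8400−41.5800)=-0.1590; B=V−Δ·S=69.9358
The time-0 hedge costs 59.4404, which is the no-arbitrage price.

(0,0): Delta=-0.1590 Bond=69.9358
(1,0): Delta=-1.0688 Bond=110.5620
(1,1): Delta=0.0665 Bond=54.2801
(2,0): Delta=-0.8697 Bond=109.7693
(2,1): Delta=-1.1181 Bond=117.5285
(2,2): Delta=0.3600 Bond=26.6575
(3,0): Delta=7.3200 Bond=-20.9962
(3,1): Delta=-2.8994 Bond=180.0900
(3,2): Delta=-0.6767 Bond=94.0050
(3,3): Delta=0.6170 Bond=-4.6084
V0=59.4404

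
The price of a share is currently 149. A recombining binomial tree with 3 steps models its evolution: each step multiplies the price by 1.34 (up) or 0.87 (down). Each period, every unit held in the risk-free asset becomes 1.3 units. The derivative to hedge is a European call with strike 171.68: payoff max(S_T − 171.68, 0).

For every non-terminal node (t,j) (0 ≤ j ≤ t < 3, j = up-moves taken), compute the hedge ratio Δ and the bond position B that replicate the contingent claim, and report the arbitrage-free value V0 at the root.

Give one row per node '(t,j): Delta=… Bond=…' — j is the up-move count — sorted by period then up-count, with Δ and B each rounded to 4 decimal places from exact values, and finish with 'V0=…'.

(0,0): Delta=0.9697 Bond=-73.4225
(1,0): Delta=0.7056 Bond=-61.2111
(1,1): Delta=0.9857 Bond=-98.6343
(2,0): Delta=0.0000 Bond=0.0000
(2,1): Delta=0.7482 Bond=-86.9767
(2,2): Delta=1.0000 Bond=-132.0615
V0=71.0637

Risk-neutral probability p* = (R−d)/(u−d) = (1.3−0.87)/(1.34−0.87) = 0.9149.
Terminal values V(3,·): V(3,0)=0.0000, V(3,1)=0.0000, V(3,2)=61.0836, V(3,3)=186.8295
Node (2,0) S=112.7781: V=(p*·0.0000+(1−p*)·0.0000)/1.3=0.0000; Δ=(0.0000−0.0000)/(151.1227−98.1169)=0.0000; B=V−Δ·S=0.0000
Node (2,1) S=173.7042: V=(p*·61.0836+(1−p*)·0.0000)/1.3=42.9885; Δ=(61.0836−0.0000)/(232.7636−151.1227)=0.7482; B=V−Δ·S=-86.9767
Node (2,2) S=267.5444: V=(p*·186.8295+(1−p*)·61.0836)/1.3=135.4829; Δ=(186.8295−61.0836)/(358.5095−232.7636)=1.0000; B=V−Δ·S=-132.0615
Node (1,0) S=129.6300: V=(p*·42.9885+(1−p*)·0.0000)/1.3=30.2538; Δ=(42.9885−0.0000)/(173.7042−112.7781)=0.7056; B=V−Δ·S=-61.2111
Node (1,1) S=199.6600: V=(p*·135.4829+(1−p*)·42.9885)/1.3=98.1623; Δ=(135.4829−42.9885)/(267.5444−173.7042)=0.9857; B=V−Δ·S=-98.6343
Node (0,0) S=149.0000: V=(p*·98.1623+(1−p*)·30.2538)/1.3=71.0637; Δ=(98.1623−30.2538)/(199.6600−129.6300)=0.9697; B=V−Δ·S=-73.4225
Each (Δ,B) replicates both successor values, so the strategy is self-financing and V0 is arbitrage-free.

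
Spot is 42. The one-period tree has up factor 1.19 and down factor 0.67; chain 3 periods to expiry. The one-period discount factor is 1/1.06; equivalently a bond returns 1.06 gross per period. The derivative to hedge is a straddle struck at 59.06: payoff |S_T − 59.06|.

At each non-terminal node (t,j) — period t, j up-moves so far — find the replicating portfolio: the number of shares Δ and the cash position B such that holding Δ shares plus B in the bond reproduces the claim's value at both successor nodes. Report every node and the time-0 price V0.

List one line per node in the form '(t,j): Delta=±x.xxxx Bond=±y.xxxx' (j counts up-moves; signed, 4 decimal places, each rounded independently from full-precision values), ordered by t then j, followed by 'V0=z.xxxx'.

The replicating-portfolio and risk-neutral prices coincide; use p* = (1.06−0.67)/(1.19−0.67) = 0.7500 for the latter.
Payoff layer (t=3): V(3,0)=46.4280, V(3,1)=36.6240, V(3,2)=19.2109, V(3,3)=11.7167
Node (2,0) S=18.8538: V=(p*·36.6240+(1−p*)·46.4280)/1.06=36.8632; Δ=(36.6240−46.4280)/(22.4360−12.6320)=-1.0000; B=V−Δ·S=55.7170
Node (2,1) S=33.4866: V=(p*·19.2109+(1−p*)·36.6240)/1.06=22.2304; Δ=(19.2109−36.6240)/(39.8491−22.4360)=-1.0000; B=V−Δ·S=55.7170
Node (2,2) S=59.4762: V=(p*·11.7167+(1−p*)·19.2109)/1.06=12.8210; Δ=(11.7167−19.2109)/(70.7767−39.8491)=-0.2423; B=V−Δ·S=27.2330
Node (1,0) S=28.1400: V=(p*·22.2304+(1−p*)·36.8632)/1.06=24.4232; Δ=(22.2304−36.8632)/(33.4866−18.8538)=-1.0000; B=V−Δ·S=52.5632
Node (1,1) S=49.9800: V=(p*·12.8210+(1−p*)·22.2304)/1.06=14.3145; Δ=(12.8210−22.2304)/(59.4762−33.4866)=-0.3620; B=V−Δ·S=32.4095
Node (0,0) S=42.0000: V=(p*·14.3145+(1−p*)·24.4232)/1.06=15.8883; Δ=(14.3145−24.4232)/(49.9800−28.1400)=-0.4629; B=V−Δ·S=35.3282
Root portfolio cost Δ·42+B reproduces V0=15.8883.

(0,0): Delta=-0.4629 Bond=35.3282
(1,0): Delta=-1.0000 Bond=52.5632
(1,1): Delta=-0.3620 Bond=32.4095
(2,0): Delta=-1.0000 Bond=55.7170
(2,1): Delta=-1.0000 Bond=55.7170
(2,2): Delta=-0.2423 Bond=27.2330
V0=15.8883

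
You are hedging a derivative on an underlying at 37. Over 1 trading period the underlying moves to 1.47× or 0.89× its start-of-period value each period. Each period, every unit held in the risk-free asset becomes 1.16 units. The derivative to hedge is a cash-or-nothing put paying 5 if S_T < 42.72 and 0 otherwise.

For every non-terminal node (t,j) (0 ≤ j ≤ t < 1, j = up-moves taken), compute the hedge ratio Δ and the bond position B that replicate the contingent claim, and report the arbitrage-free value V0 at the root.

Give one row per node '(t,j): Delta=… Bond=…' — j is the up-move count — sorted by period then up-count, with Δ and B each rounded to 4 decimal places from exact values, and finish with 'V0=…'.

(0,0): Delta=-0.2330 Bond=10.9245
V0=2.3038

Under the risk-neutral measure, an up-move has probability p* = (R−d)/(u−d) = 0.4655 and values discount at R = 1.16.
Terminal payoffs: V(1,0)=5.0000, V(1,1)=0.0000
Node (0,0) S=37.0000: V=(p*·0.0000+(1−p*)·5.0000)/1.16=2.3038; Δ=(0.0000−5.0000)/(54.3900−32.9300)=-0.2330; B=V−Δ·S=10.9245
Check: Δ(0,0)·S0 + B(0,0) = 2.3038 = V0.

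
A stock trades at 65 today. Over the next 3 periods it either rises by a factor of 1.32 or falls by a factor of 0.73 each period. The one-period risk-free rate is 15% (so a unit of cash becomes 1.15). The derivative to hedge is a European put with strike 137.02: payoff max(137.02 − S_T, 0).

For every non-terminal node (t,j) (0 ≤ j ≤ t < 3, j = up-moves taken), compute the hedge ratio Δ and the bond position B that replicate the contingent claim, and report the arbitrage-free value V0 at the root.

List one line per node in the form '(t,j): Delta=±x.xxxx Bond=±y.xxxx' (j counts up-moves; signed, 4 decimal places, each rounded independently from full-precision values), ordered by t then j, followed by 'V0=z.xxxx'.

No-arbitrage ⇒ martingale measure with p* = (R−d)/(u−d) = 0.7119.
Payoff layer (t=3): V(3,0)=111.7339, V(3,1)=91.2972, V(3,2)=54.3431, V(3,3)=0.0000
(2,0): S=34.6385. Δ = (V_up−V_dn)/(S_up−S_dn) = (91.2972−111.7339)/(45.7228−25.2861) = -1.0000. V = [p*·91.2972 + (1−p*)·111.7339]/1.15 = 84.5093. B = V − Δ·S = 119.1478.
(2,1): S=62.6340. Δ = (V_up−V_dn)/(S_up−S_dn) = (54.3431−91.2972)/(82.6769−45.7228) = -1.0000. V = [p*·54.3431 + (1−p*)·91.2972]/1.15 = 56.5138. B = V − Δ·S = 119.1478.
(2,2): S=113.2560. Δ = (V_up−V_dn)/(S_up−S_dn) = (0.0000−54.3431)/(149.4979−82.6769) = -0.8133. V = [p*·0.0000 + (1−p*)·54.3431]/1.15 = 13.6158. B = V − Δ·S = 105.7228.
(1,0): S=47.4500. Δ = (V_up−V_dn)/(S_up−S_dn) = (56.5138−84.5093)/(62.6340−34.6385) = -1.0000. V = [p*·56.5138 + (1−p*)·84.5093]/1.15 = 56.1568. B = V − Δ·S = 103.6068.
(1,1): S=85.8000. Δ = (V_up−V_dn)/(S_up−S_dn) = (13.6158−56.5138)/(113.2560−62.6340) = -0.8474. V = [p*·13.6158 + (1−p*)·56.5138]/1.15 = 22.5881. B = V − Δ·S = 95.2965.
(0,0): S=65.0000. Δ = (V_up−V_dn)/(S_up−S_dn) = (22.5881−56.1568)/(85.8000−47.4500) = -0.8753. V = [p*·22.5881 + (1−p*)·56.1568]/1.15 = 28.0525. B = V − Δ·S = 84.9487.
Root portfolio cost Δ·65+B reproduces V0=28.0525.

(0,0): Delta=-0.8753 Bond=84.9487
(1,0): Delta=-1.0000 Bond=103.6068
(1,1): Delta=-0.8474 Bond=95.2965
(2,0): Delta=-1.0000 Bond=119.1478
(2,1): Delta=-1.0000 Bond=119.1478
(2,2): Delta=-0.8133 Bond=105.7228
V0=28.0525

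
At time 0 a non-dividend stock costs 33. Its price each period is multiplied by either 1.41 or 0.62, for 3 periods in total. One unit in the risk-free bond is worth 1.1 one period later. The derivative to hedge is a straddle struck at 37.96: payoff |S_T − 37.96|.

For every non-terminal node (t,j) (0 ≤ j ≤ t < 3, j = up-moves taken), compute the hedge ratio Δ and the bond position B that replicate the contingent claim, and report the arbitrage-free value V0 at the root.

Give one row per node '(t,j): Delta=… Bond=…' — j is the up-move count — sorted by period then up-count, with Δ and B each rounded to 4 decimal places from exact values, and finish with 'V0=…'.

No-arbitrage ⇒ martingale measure with p* = (R−d)/(u−d) = 0.6076.
At expiry t=3: V(3,0)=30.0952, V(3,1)=20.0739, V(3,2)=2.7165, V(3,3)=54.5463
(2,0): S=12.6852. Δ = (V_up−V_dn)/(S_up−S_dn) = (20.0739−30.0952)/(17.8861−7.8648) = -1.0000. V = [p*·20.0739 + (1−p*)·30.0952]/1.1 = 21.8239. B = V − Δ·S = 34.5091.
(2,1): S=28.8486. Δ = (V_up−V_dn)/(S_up−S_dn) = (2.7165−20.0739)/(40.6765−17.8861) = -0.7616. V = [p*·2.7165 + (1−p*)·20.0739]/1.1 = 8.6615. B = V − Δ·S = 30.6328.
(2,2): S=65.6073. Δ = (V_up−V_dn)/(S_up−S_dn) = (54.5463−2.7165)/(92.5063−40.6765) = 1.0000. V = [p*·54.5463 + (1−p*)·2.7165]/1.1 = 31.0982. B = V − Δ·S = -34.5091.
(1,0): S=20.4600. Δ = (V_up−V_dn)/(S_up−S_dn) = (8.6615−21.8239)/(28.8486−12.6852) = -0.8143. V = [p*·8.6615 + (1−p*)·21.8239]/1.1 = 12.5695. B = V − Δ·S = 29.2308.
(1,1): S=46.5300. Δ = (V_up−V_dn)/(S_up−S_dn) = (31.0982−8.6615)/(65.6073−28.8486) = 0.6104. V = [p*·31.0982 + (1−p*)·8.6615]/1.1 = 20.2672. B = V − Δ·S = -8.1337.
(0,0): S=33.0000. Δ = (V_up−V_dn)/(S_up−S_dn) = (20.2672−12.5695)/(46.5300−20.4600) = 0.2953. V = [p*·20.2672 + (1−p*)·12.5695]/1.1 = 15.6787. B = V − Δ·S = 5.9348.
The time-0 hedge costs 15.6787, which is the no-arbitrage price.

(0,0): Delta=0.2953 Bond=5.9348
(1,0): Delta=-0.8143 Bond=29.2308
(1,1): Delta=0.6104 Bond=-8.1337
(2,0): Delta=-1.0000 Bond=34.5091
(2,1): Delta=-0.7616 Bond=30.6328
(2,2): Delta=1.0000 Bond=-34.5091
V0=15.6787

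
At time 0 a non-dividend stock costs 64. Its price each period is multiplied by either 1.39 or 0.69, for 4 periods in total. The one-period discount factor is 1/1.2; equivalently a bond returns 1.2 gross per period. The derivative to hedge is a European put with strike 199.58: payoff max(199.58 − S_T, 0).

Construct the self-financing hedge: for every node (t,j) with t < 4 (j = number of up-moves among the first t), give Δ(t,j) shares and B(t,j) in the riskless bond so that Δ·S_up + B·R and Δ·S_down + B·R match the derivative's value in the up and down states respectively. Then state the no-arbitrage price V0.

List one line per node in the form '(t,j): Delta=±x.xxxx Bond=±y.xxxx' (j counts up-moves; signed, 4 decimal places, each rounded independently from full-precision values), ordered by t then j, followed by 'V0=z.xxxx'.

Risk-neutral probability p* = (R−d)/(u−d) = (1.2−0.69)/(1.39−0.69) = 0.7286.
Payoff layer (t=4): V(4,0)=185.0730, V(4,1)=170.3558, V(4,2)=140.7081, V(4,3)=80.9831, V(4,4)=0.0000
Node (3,0) S=21.0246: V=(p*·170.3558+(1−p*)·185.0730)/1.2=145.2921; Δ=(170.3558−185.0730)/(29.2242−14.5070)=-1.0000; B=V−Δ·S=166.3167
Node (3,1) S=42.3539: V=(p*·140.7081+(1−p*)·170.3558)/1.2=123.9628; Δ=(140.7081−170.3558)/(58.8719−29.2242)=-1.0000; B=V−Δ·S=166.3167
Node (3,2) S=85.3215: V=(p*·80.9831+(1−p*)·140.7081)/1.2=80.9951; Δ=(80.9831−140.7081)/(118.5969−58.8719)=-1.0000; B=V−Δ·S=166.3167
Node (3,3) S=171.8796: V=(p*·0.0000+(1−p*)·80.9831)/1.2=18.3176; Δ=(0.0000−80.9831)/(238.9127−118.5969)=-0.6731; B=V−Δ·S=134.0077
Node (2,0) S=30.4704: V=(p*·123.9628+(1−p*)·145.2921)/1.2=108.1268; Δ=(123.9628−145.2921)/(42.3539−21.0246)=-1.0000; B=V−Δ·S=138.5972
Node (2,1) S=61.3824: V=(p*·80.9951+(1−p*)·123.9628)/1.2=77.2148; Δ=(80.9951−123.9628)/(85.3215−42.3539)=-1.0000; B=V−Δ·S=138.5972
Node (2,2) S=123.6544: V=(p*·18.3176+(1−p*)·80.9951)/1.2=29.4417; Δ=(18.3176−80.9951)/(171.8796−85.3215)=-0.7241; B=V−Δ·S=118.9811
Node (1,0) S=44.1600: V=(p*·77.2148+(1−p*)·108.1268)/1.2=71.3377; Δ=(77.2148−108.1268)/(61.3824−30.4704)=-1.0000; B=V−Δ·S=115.4977
Node (1,1) S=88.9600: V=(p*·29.4417+(1−p*)·77.2148)/1.2=35.3406; Δ=(29.4417−77.2148)/(123.6544−61.3824)=-0.7672; B=V−Δ·S=103.5879
Node (0,0) S=64.0000: V=(p*·35.3406+(1−p*)·71.3377)/1.2=37.5927; Δ=(35.3406−71.3377)/(88.9600−44.1600)=-0.8035; B=V−Δ·S=89.0171
The time-0 hedge costs 37.5927, which is the no-arbitrage price.

(0,0): Delta=-0.8035 Bond=89.0171
(1,0): Delta=-1.0000 Bond=115.4977
(1,1): Delta=-0.7672 Bond=103.5879
(2,0): Delta=-1.0000 Bond=138.5972
(2,1): Delta=-1.0000 Bond=138.5972
(2,2): Delta=-0.7241 Bond=118.9811
(3,0): Delta=-1.0000 Bond=166.3167
(3,1): Delta=-1.0000 Bond=166.3167
(3,2): Delta=-1.0000 Bond=166.3167
(3,3): Delta=-0.6731 Bond=134.0077
V0=37.5927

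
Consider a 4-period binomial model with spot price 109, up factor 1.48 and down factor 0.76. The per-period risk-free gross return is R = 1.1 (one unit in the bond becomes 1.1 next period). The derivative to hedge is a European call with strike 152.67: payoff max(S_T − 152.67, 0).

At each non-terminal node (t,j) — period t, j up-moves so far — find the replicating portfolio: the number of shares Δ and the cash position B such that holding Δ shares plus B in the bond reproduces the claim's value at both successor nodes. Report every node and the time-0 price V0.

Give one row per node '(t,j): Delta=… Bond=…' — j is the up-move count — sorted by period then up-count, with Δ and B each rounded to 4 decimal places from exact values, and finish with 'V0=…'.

(0,0): Delta=0.6482 Bond=-40.4779
(1,0): Delta=0.3580 Bond=-20.4930
(1,1): Delta=0.8147 Bond=-71.3859
(2,0): Delta=0.0000 Bond=0.0000
(2,1): Delta=0.5635 Bond=-47.7365
(2,2): Delta=0.9588 Bond=-112.9345
(3,0): Delta=0.0000 Bond=0.0000
(3,1): Delta=0.0000 Bond=0.0000
(3,2): Delta=0.8870 Bond=-111.1980
(3,3): Delta=1.0000 Bond=-138.7909
V0=30.1716

Risk-neutral probability p* = (R−d)/(u−d) = (1.1−0.76)/(1.48−0.76) = 0.4722.
Terminal values V(4,·): V(4,0)=0.0000, V(4,1)=0.0000, V(4,2)=0.0000, V(4,3)=115.8800, V(4,4)=370.2959
Node (3,0) S=47.8484: V=(p*·0.0000+(1−p*)·0.0000)/1.1=0.0000; Δ=(0.0000−0.0000)/(70.8156−36.3648)=0.0000; B=V−Δ·S=0.0000
Node (3,1) S=93.1784: V=(p*·0.0000+(1−p*)·0.0000)/1.1=0.0000; Δ=(0.0000−0.0000)/(137.9041−70.8156)=0.0000; B=V−Δ·S=0.0000
Node (3,2) S=181.4527: V=(p*·115.8800+(1−p*)·0.0000)/1.1=49.7465; Δ=(115.8800−0.0000)/(268.5500−137.9041)=0.8870; B=V−Δ·S=-111.1980
Node (3,3) S=353.3553: V=(p*·370.2959+(1−p*)·115.8800)/1.1=214.5644; Δ=(370.2959−115.8800)/(522.9659−268.5500)=1.0000; B=V−Δ·S=-138.7909
Node (2,0) S=62.9584: V=(p*·0.0000+(1−p*)·0.0000)/1.1=0.0000; Δ=(0.0000−0.0000)/(93.1784−47.8484)=0.0000; B=V−Δ·S=0.0000
Node (2,1) S=122.6032: V=(p*·49.7465+(1−p*)·0.0000)/1.1=21.3558; Δ=(49.7465−0.0000)/(181.4527−93.1784)=0.5635; B=V−Δ·S=-47.7365
Node (2,2) S=238.7536: V=(p*·214.5644+(1−p*)·49.7465)/1.1=115.9793; Δ=(214.5644−49.7465)/(353.3553−181.4527)=0.9588; B=V−Δ·S=-112.9345
Node (1,0) S=82.8400: V=(p*·21.3558+(1−p*)·0.0000)/1.1=9.1679; Δ=(21.3558−0.0000)/(122.6032−62.9584)=0.3580; B=V−Δ·S=-20.4930
Node (1,1) S=161.3200: V=(p*·115.9793+(1−p*)·21.3558)/1.1=60.0355; Δ=(115.9793−21.3558)/(238.7536−122.6032)=0.8147; B=V−Δ·S=-71.3859
Node (0,0) S=109.0000: V=(p*·60.0355+(1−p*)·9.1679)/1.1=30.1716; Δ=(60.0355−9.1679)/(161.3200−82.8400)=0.6482; B=V−Δ·S=-40.4779
Self-financing check: at every node Δ·S+B equals the discounted successor values.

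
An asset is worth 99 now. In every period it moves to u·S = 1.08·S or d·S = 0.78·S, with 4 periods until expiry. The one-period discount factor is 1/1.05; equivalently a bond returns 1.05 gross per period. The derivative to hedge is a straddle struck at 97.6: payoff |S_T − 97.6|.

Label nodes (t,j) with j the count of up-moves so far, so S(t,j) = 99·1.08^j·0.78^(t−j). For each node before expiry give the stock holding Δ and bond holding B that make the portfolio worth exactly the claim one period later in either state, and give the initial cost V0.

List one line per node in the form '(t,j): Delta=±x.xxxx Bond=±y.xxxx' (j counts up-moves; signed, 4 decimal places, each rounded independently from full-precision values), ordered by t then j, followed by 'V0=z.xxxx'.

(0,0): Delta=0.5728 Bond=-35.3719
(1,0): Delta=-1.0000 Bond=84.3105
(1,1): Delta=0.6990 Bond=-50.6350
(2,0): Delta=-1.0000 Bond=88.5261
(2,1): Delta=-1.0000 Bond=88.5261
(2,2): Delta=0.8353 Bond=-68.9104
(3,0): Delta=-1.0000 Bond=92.9524
(3,1): Delta=-1.0000 Bond=92.9524
(3,2): Delta=-1.0000 Bond=92.9524
(3,3): Delta=0.9826 Bond=-90.7235
V0=21.3346

The replicating-portfolio and risk-neutral prices coincide; use p* = (1.05−0.78)/(1.08−0.78) = 0.9000 for the latter.
Terminal payoffs: V(4,0)=60.9551, V(4,1)=46.8609, V(4,2)=27.3459, V(4,3)=0.3250, V(4,4)=37.0884
(3,0): S=46.9806. Δ = (V_up−V_dn)/(S_up−S_dn) = (46.8609−60.9551)/(50.7391−36.6449) = -1.0000. V = [p*·46.8609 + (1−p*)·60.9551]/1.05 = 45.9717. B = V − Δ·S = 92.9524.
(3,1): S=65.0501. Δ = (V_up−V_dn)/(S_up−S_dn) = (27.3459−46.8609)/(70.2541−50.7391) = -1.0000. V = [p*·27.3459 + (1−p*)·46.8609]/1.05 = 27.9023. B = V − Δ·S = 92.9524.
(3,2): S=90.0694. Δ = (V_up−V_dn)/(S_up−S_dn) = (0.3250−27.3459)/(97.2750−70.2541) = -1.0000. V = [p*·0.3250 + (1−p*)·27.3459]/1.05 = 2.8830. B = V − Δ·S = 92.9524.
(3,3): S=124.7115. Δ = (V_up−V_dn)/(S_up−S_dn) = (37.0884−0.3250)/(134.6884−97.2750) = 0.9826. V = [p*·37.0884 + (1−p*)·0.3250]/1.05 = 31.8210. B = V − Δ·S = -90.7235.
(2,0): S=60.2316. Δ = (V_up−V_dn)/(S_up−S_dn) = (27.9023−45.9717)/(65.0501−46.9806) = -1.0000. V = [p*·27.9023 + (1−p*)·45.9717]/1.05 = 28.2945. B = V − Δ·S = 88.5261.
(2,1): S=83.3976. Δ = (V_up−V_dn)/(S_up−S_dn) = (2.8830−27.9023)/(90.0694−65.0501) = -1.0000. V = [p*·2.8830 + (1−p*)·27.9023]/1.05 = 5.1285. B = V − Δ·S = 88.5261.
(2,2): S=115.4736. Δ = (V_up−V_dn)/(S_up−S_dn) = (31.8210−2.8830)/(124.7115−90.0694) = 0.8353. V = [p*·31.8210 + (1−p*)·2.8830]/1.05 = 27.5497. B = V − Δ·S = -68.9104.
(1,0): S=77.2200. Δ = (V_up−V_dn)/(S_up−S_dn) = (5.1285−28.2945)/(83.3976−60.2316) = -1.0000. V = [p*·5.1285 + (1−p*)·28.2945]/1.05 = 7.0905. B = V − Δ·S = 84.3105.
(1,1): S=106.9200. Δ = (V_up−V_dn)/(S_up−S_dn) = (27.5497−5.1285)/(115.4736−83.3976) = 0.6990. V = [p*·27.5497 + (1−p*)·5.1285]/1.05 = 24.1025. B = V − Δ·S = -50.6350.
(0,0): S=99.0000. Δ = (V_up−V_dn)/(S_up−S_dn) = (24.1025−7.0905)/(106.9200−77.2200) = 0.5728. V = [p*·24.1025 + (1−p*)·7.0905]/1.05 = 21.3346. B = V − Δ·S = -35.3719.
Root portfolio cost Δ·99+B reproduces V0=21.3346.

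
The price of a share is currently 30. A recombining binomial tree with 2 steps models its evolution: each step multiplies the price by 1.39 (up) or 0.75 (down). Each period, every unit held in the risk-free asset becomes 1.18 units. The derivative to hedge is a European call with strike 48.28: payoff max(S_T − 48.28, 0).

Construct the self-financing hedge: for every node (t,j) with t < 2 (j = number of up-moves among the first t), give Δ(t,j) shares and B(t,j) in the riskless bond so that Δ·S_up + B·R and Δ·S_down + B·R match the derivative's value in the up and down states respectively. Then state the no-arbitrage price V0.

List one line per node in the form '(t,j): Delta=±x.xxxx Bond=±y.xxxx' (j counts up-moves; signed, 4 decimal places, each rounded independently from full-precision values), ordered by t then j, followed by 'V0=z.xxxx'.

The replicating-portfolio and risk-neutral prices coincide; use p* = (1.18−0.75)/(1.39−0.75) = 0.6719 for the latter.
Terminal values V(2,·): V(2,0)=0.0000, V(2,1)=0.0000, V(2,2)=9.6830
(1,0): S=22.5000. Δ = (V_up−V_dn)/(S_up−S_dn) = (0.0000−0.0000)/(31.2750−16.8750) = 0.0000. V = [p*·0.0000 + (1−p*)·0.0000]/1.18 = 0.0000. B = V − Δ·S = 0.0000.
(1,1): S=41.7000. Δ = (V_up−V_dn)/(S_up−S_dn) = (9.6830−0.0000)/(57.9630−31.2750) = 0.3628. V = [p*·9.6830 + (1−p*)·0.0000]/1.18 = 5.5134. B = V − Δ·S = -9.6163.
(0,0): S=30.0000. Δ = (V_up−V_dn)/(S_up−S_dn) = (5.5134−0.0000)/(41.7000−22.5000) = 0.2872. V = [p*·5.5134 + (1−p*)·0.0000]/1.18 = 3.1392. B = V − Δ·S = -5.4754.
Check: Δ(0,0)·S0 + B(0,0) = 3.1392 = V0.

(0,0): Delta=0.2872 Bond=-5.4754
(1,0): Delta=0.0000 Bond=0.0000
(1,1): Delta=0.3628 Bond=-9.6163
V0=3.1392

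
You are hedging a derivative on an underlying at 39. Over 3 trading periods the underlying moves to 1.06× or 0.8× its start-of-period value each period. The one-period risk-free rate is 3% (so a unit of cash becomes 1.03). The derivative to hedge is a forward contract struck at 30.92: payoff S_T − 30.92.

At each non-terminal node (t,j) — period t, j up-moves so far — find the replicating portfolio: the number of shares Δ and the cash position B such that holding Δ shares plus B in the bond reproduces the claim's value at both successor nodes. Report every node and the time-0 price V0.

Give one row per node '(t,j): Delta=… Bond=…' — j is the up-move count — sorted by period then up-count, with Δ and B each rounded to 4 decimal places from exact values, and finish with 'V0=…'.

(0,0): Delta=1.0000 Bond=-28.2962
(1,0): Delta=1.0000 Bond=-29.1451
(1,1): Delta=1.0000 Bond=-29.1451
(2,0): Delta=1.0000 Bond=-30.0194
(2,1): Delta=1.0000 Bond=-30.0194
(2,2): Delta=1.0000 Bond=-30.0194
V0=10.7038

Under the risk-neutral measure, an up-move has probability p* = (R−d)/(u−d) = 0.8846 and values discount at R = 1.03.
Terminal values V(3,·): V(3,0)=-10.9520, V(3,1)=-4.4624, V(3,2)=4.1363, V(3,3)=15.5296
  t=2,j=0: stock 24.9600 → up 26.4576 (V=-4.4624), down 19.9680 (V=-10.9520). Price -5.0594; hedge Δ=1.0000, bond B=-30.0194.
  t=2,j=1: stock 33.0720 → up 35.0563 (V=4.1363), down 26.4576 (V=-4.4624). Price 3.0526; hedge Δ=1.0000, bond B=-30.0194.
  t=2,j=2: stock 43.8204 → up 46.4496 (V=15.5296), down 35.0563 (V=4.1363). Price 13.8010; hedge Δ=1.0000, bond B=-30.0194.
  t=1,j=0: stock 31.2000 → up 33.0720 (V=3.0526), down 24.9600 (V=-5.0594). Price 2.0549; hedge Δ=1.0000, bond B=-29.1451.
  t=1,j=1: stock 41.3400 → up 43.8204 (V=13.8010), down 33.0720 (V=3.0526). Price 12.1949; hedge Δ=1.0000, bond B=-29.1451.
  t=0,j=0: stock 39.0000 → up 41.3400 (V=12.1949), down 31.2000 (V=2.0549). Price 10.7038; hedge Δ=1.0000, bond B=-28.2962.
The time-0 hedge costs 10.7038, which is the no-arbitrage price.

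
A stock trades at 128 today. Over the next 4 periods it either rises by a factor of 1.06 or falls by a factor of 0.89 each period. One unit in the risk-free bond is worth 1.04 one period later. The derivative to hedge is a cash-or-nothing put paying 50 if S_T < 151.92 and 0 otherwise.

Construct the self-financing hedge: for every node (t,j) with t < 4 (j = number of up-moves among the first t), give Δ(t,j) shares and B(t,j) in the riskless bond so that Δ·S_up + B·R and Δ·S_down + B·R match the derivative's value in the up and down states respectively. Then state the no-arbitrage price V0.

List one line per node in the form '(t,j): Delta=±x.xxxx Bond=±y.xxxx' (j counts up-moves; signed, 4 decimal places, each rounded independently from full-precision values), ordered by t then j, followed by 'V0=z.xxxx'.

Risk-neutral probability p* = (R−d)/(u−d) = (1.04−0.89)/(1.06−0.89) = 0.8824.
Terminal payoffs: V(4,0)=50.0000, V(4,1)=50.0000, V(4,2)=50.0000, V(4,3)=50.0000, V(4,4)=0.0000
Node (3,0) S=90.2360: V=(p*·50.0000+(1−p*)·50.0000)/1.04=48.0769; Δ=(50.0000−50.0000)/(95.6502−80.3101)=0.0000; B=V−Δ·S=48.0769
Node (3,1) S=107.4721: V=(p*·50.0000+(1−p*)·50.0000)/1.04=48.0769; Δ=(50.0000−50.0000)/(113.9205−95.6502)=0.0000; B=V−Δ·S=48.0769
Node (3,2) S=128.0005: V=(p*·50.0000+(1−p*)·50.0000)/1.04=48.0769; Δ=(50.0000−50.0000)/(135.6805−113.9205)=0.0000; B=V−Δ·S=48.0769
Node (3,3) S=152.4500: V=(p*·0.0000+(1−p*)·50.0000)/1.04=5.6561; Δ=(0.0000−50.0000)/(161.5971−135.6805)=-1.9293; B=V−Δ·S=299.7738
Node (2,0) S=101.3888: V=(p*·48.0769+(1−p*)·48.0769)/1.04=46.2278; Δ=(48.0769−48.0769)/(107.4721−90.2360)=0.0000; B=V−Δ·S=46.2278
Node (2,1) S=120.7552: V=(p*·48.0769+(1−p*)·48.0769)/1.04=46.2278; Δ=(48.0769−48.0769)/(128.0005−107.4721)=0.0000; B=V−Δ·S=46.2278
Node (2,2) S=143.8208: V=(p*·5.6561+(1−p*)·48.0769)/1.04=10.2373; Δ=(5.6561−48.0769)/(152.4500−128.0005)=-1.7350; B=V−Δ·S=259.7715
Node (1,0) S=113.9200: V=(p*·46.2278+(1−p*)·46.2278)/1.04=44.4498; Δ=(46.2278−46.2278)/(120.7552−101.3888)=0.0000; B=V−Δ·S=44.4498
Node (1,1) S=135.6800: V=(p*·10.2373+(1−p*)·46.2278)/1.04=13.9149; Δ=(10.2373−46.2278)/(143.8208−120.7552)=-1.5604; B=V−Δ·S=225.6238
Node (0,0) S=128.0000: V=(p*·13.9149+(1−p*)·44.4498)/1.04=16.8339; Δ=(13.9149−44.4498)/(135.6800−113.9200)=-1.4033; B=V−Δ·S=196.4511
Self-financing check: at every node Δ·S+B equals the discounted successor values.

(0,0): Delta=-1.4033 Bond=196.4511
(1,0): Delta=0.0000 Bond=44.4498
(1,1): Delta=-1.5604 Bond=225.6238
(2,0): Delta=0.0000 Bond=46.2278
(2,1): Delta=0.0000 Bond=46.2278
(2,2): Delta=-1.7350 Bond=259.7715
(3,0): Delta=0.0000 Bond=48.0769
(3,1): Delta=0.0000 Bond=48.0769
(3,2): Delta=0.0000 Bond=48.0769
(3,3): Delta=-1.9293 Bond=299.7738
V0=16.8339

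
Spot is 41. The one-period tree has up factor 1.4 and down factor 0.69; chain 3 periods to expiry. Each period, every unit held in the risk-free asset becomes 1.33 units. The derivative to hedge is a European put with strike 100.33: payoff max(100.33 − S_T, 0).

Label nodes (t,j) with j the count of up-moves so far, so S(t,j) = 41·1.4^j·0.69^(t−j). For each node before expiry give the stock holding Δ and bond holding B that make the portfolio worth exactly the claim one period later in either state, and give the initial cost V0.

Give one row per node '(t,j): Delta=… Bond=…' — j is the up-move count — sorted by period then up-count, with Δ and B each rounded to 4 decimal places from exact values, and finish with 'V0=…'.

(0,0): Delta=-0.8079 Bond=38.5596
(1,0): Delta=-1.0000 Bond=56.7189
(1,1): Delta=-0.7975 Bond=50.6899
(2,0): Delta=-1.0000 Bond=75.4361
(2,1): Delta=-1.0000 Bond=75.4361
(2,2): Delta=-0.7866 Bond=66.5405
V0=5.4358

The replicating-portfolio and risk-neutral prices coincide; use p* = (1.33−0.69)/(1.4−0.69) = 0.9014 for the latter.
Terminal values V(3,·): V(3,0)=86.8611, V(3,1)=73.0019, V(3,2)=44.8816, V(3,3)=0.0000
  t=2,j=0: stock 19.5201 → up 27.3281 (V=73.0019), down 13.4689 (V=86.8611). Price 55.9160; hedge Δ=-1.0000, bond B=75.4361.
  t=2,j=1: stock 39.6060 → up 55.4484 (V=44.8816), down 27.3281 (V=73.0019). Price 35.8301; hedge Δ=-1.0000, bond B=75.4361.
  t=2,j=2: stock 80.3600 → up 112.5040 (V=0.0000), down 55.4484 (V=44.8816). Price 3.3270; hedge Δ=-0.7866, bond B=66.5405.
  t=1,j=0: stock 28.2900 → up 39.6060 (V=35.8301), down 19.5201 (V=55.9160). Price 28.4289; hedge Δ=-1.0000, bond B=56.7189.
  t=1,j=1: stock 57.4000 → up 80.3600 (V=3.3270), down 39.6060 (V=35.8301). Price 4.9109; hedge Δ=-0.7975, bond B=50.6899.
  t=0,j=0: stock 41.0000 → up 57.4000 (V=4.9109), down 28.2900 (V=28.4289). Price 5.4358; hedge Δ=-0.8079, bond B=38.5596.
The time-0 hedge costs 5.4358, which is the no-arbitrage price.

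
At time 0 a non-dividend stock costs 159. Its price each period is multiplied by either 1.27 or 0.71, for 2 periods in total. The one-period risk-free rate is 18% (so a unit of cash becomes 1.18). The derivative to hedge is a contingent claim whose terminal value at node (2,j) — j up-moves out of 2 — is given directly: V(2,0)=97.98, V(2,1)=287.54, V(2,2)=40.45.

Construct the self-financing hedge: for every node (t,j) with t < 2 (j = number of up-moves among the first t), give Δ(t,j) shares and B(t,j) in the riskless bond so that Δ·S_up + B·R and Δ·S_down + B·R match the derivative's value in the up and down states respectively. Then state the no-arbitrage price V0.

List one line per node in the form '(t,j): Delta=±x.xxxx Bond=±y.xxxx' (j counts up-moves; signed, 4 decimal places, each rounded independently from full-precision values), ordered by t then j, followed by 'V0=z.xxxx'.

The replicating-portfolio and risk-neutral prices coincide; use p* = (1.18−0.71)/(1.27−0.71) = 0.8393 for the latter.
Terminal values V(2,·): V(2,0)=97.9800, V(2,1)=287.5400, V(2,2)=40.4500
  t=1,j=0: stock 112.8900 → up 143.3703 (V=287.5400), down 80.1519 (V=97.9800). Price 217.8602; hedge Δ=2.9985, bond B=-120.6398.
  t=1,j=1: stock 201.9300 → up 256.4511 (V=40.4500), down 143.3703 (V=287.5400). Price 67.9330; hedge Δ=-2.1851, bond B=509.1651.
  t=0,j=0: stock 159.0000 → up 201.9300 (V=67.9330), down 112.8900 (V=217.8602). Price 77.9902; hedge Δ=-1.6838, bond B=345.7173.
Self-financing check: at every node Δ·S+B equals the discounted successor values.

(0,0): Delta=-1.6838 Bond=345.7173
(1,0): Delta=2.9985 Bond=-120.6398
(1,1): Delta=-2.1851 Bond=509.1651
V0=77.9902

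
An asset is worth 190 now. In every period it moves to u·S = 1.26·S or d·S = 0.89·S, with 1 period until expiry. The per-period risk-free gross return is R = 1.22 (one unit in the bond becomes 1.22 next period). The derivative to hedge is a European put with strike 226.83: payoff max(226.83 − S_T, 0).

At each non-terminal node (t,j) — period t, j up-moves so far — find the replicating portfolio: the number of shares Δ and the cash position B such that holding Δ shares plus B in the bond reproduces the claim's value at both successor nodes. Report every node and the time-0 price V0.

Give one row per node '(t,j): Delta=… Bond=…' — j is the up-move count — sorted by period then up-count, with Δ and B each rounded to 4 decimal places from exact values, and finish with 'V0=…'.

(0,0): Delta=-0.8212 Bond=161.1427
V0=5.1156

Under the risk-neutral measure, an up-move has probability p* = (R−d)/(u−d) = 0.8919 and values discount at R = 1.22.
At expiry t=1: V(1,0)=57.7300, V(1,1)=0.0000
(0,0): S=190.0000. Δ = (V_up−V_dn)/(S_up−S_dn) = (0.0000−57.7300)/(239.4000−169.1000) = -0.8212. V = [p*·0.0000 + (1−p*)·57.7300]/1.22 = 5.1156. B = V − Δ·S = 161.1427.
The time-0 hedge costs 5.1156, which is the no-arbitrage price.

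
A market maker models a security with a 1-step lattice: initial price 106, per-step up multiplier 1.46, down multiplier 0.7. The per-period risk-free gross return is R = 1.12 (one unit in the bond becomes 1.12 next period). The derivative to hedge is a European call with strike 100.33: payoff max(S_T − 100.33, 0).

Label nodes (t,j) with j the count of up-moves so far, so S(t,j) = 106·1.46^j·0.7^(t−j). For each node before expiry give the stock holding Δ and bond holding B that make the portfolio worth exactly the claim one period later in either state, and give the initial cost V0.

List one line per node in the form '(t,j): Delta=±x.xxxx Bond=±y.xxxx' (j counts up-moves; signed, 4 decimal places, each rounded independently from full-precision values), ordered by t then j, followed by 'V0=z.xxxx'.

(0,0): Delta=0.6756 Bond=-44.7615
V0=26.8569

Under the risk-neutral measure, an up-move has probability p* = (R−d)/(u−d) = 0.5526 and values discount at R = 1.12.
Terminal payoffs: V(1,0)=0.0000, V(1,1)=54.4300
  t=0,j=0: stock 106.0000 → up 154.7600 (V=54.4300), down 74.2000 (V=0.0000). Price 26.8569; hedge Δ=0.6756, bond B=-44.7615.
The time-0 hedge costs 26.8569, which is the no-arbitrage price.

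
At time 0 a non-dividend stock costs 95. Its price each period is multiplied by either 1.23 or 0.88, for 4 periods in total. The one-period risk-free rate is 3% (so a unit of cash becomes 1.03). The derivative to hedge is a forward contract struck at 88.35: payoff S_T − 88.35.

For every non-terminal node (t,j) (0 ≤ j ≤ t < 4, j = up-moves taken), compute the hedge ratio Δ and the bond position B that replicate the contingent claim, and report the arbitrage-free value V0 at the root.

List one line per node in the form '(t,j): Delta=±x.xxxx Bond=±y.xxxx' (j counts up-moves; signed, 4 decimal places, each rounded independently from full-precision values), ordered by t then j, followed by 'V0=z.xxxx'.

Under the risk-neutral measure, an up-move has probability p* = (R−d)/(u−d) = 0.4286 and values discount at R = 1.03.
Terminal payoffs: V(4,0)=-31.3789, V(4,1)=-8.7200, V(4,2)=22.9510, V(4,3)=67.2185, V(4,4)=129.0923
Node (3,0) S=64.7398: V=(p*·-8.7200+(1−p*)·-31.3789)/1.03=-21.0369; Δ=(-8.7200−-31.3789)/(79.6300−56.9711)=1.0000; B=V−Δ·S=-85.7767
Node (3,1) S=90.4886: V=(p*·22.9510+(1−p*)·-8.7200)/1.03=4.7119; Δ=(22.9510−-8.7200)/(111.3010−79.6300)=1.0000; B=V−Δ·S=-85.7767
Node (3,2) S=126.4784: V=(p*·67.2185+(1−p*)·22.9510)/1.03=40.7017; Δ=(67.2185−22.9510)/(155.5685−111.3010)=1.0000; B=V−Δ·S=-85.7767
Node (3,3) S=176.7824: V=(p*·129.0923+(1−p*)·67.2185)/1.03=91.0057; Δ=(129.0923−67.2185)/(217.4423−155.5685)=1.0000; B=V−Δ·S=-85.7767
Node (2,0) S=73.5680: V=(p*·4.7119+(1−p*)·-21.0369)/1.03=-9.7103; Δ=(4.7119−-21.0369)/(90.4886−64.7398)=1.0000; B=V−Δ·S=-83.2783
Node (2,1) S=102.8280: V=(p*·40.7017+(1−p*)·4.7119)/1.03=19.5497; Δ=(40.7017−4.7119)/(126.4784−90.4886)=1.0000; B=V−Δ·S=-83.2783
Node (2,2) S=143.7255: V=(p*·91.0057+(1−p*)·40.7017)/1.03=60.4472; Δ=(91.0057−40.7017)/(176.7824−126.4784)=1.0000; B=V−Δ·S=-83.2783
Node (1,0) S=83.6000: V=(p*·19.5497+(1−p*)·-9.7103)/1.03=2.7472; Δ=(19.5497−-9.7103)/(102.8280−73.5680)=1.0000; B=V−Δ·S=-80.8528
Node (1,1) S=116.8500: V=(p*·60.4472+(1−p*)·19.5497)/1.03=35.9972; Δ=(60.4472−19.5497)/(143.7255−102.8280)=1.0000; B=V−Δ·S=-80.8528
Node (0,0) S=95.0000: V=(p*·35.9972+(1−p*)·2.7472)/1.03=16.5022; Δ=(35.9972−2.7472)/(116.8500−83.6000)=1.0000; B=V−Δ·S=-78.4978
Self-financing check: at every node Δ·S+B equals the discounted successor values.

(0,0): Delta=1.0000 Bond=-78.4978
(1,0): Delta=1.0000 Bond=-80.8528
(1,1): Delta=1.0000 Bond=-80.8528
(2,0): Delta=1.0000 Bond=-83.2783
(2,1): Delta=1.0000 Bond=-83.2783
(2,2): Delta=1.0000 Bond=-83.2783
(3,0): Delta=1.0000 Bond=-85.7767
(3,1): Delta=1.0000 Bond=-85.7767
(3,2): Delta=1.0000 Bond=-85.7767
(3,3): Delta=1.0000 Bond=-85.7767
V0=16.5022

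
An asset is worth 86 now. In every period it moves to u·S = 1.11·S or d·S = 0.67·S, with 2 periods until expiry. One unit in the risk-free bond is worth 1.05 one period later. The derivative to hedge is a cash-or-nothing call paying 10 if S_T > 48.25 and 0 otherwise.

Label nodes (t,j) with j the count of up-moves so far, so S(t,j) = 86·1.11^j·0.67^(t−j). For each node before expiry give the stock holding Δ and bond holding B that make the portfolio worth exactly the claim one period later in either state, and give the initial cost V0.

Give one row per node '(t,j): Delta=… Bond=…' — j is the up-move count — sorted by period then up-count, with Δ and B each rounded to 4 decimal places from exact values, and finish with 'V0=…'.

Since d<R<u, set p* = (R−d)/(u−d) = 0.8636; price each node as the discounted p*-expectation of its children.
Terminal values V(2,·): V(2,0)=0.0000, V(2,1)=10.0000, V(2,2)=10.0000
(1,0): S=57.6200. Δ = (V_up−V_dn)/(S_up−S_dn) = (10.0000−0.0000)/(63.9582−38.6054) = 0.3944. V = [p*·10.0000 + (1−p*)·0.0000]/1.05 = 8.2251. B = V − Δ·S = -14.5022.
(1,1): S=95.4600. Δ = (V_up−V_dn)/(S_up−S_dn) = (10.0000−10.0000)/(105.9606−63.9582) = 0.0000. V = [p*·10.0000 + (1−p*)·10.0000]/1.05 = 9.5238. B = V − Δ·S = 9.5238.
(0,0): S=86.0000. Δ = (V_up−V_dn)/(S_up−S_dn) = (9.5238−8.2251)/(95.4600−57.6200) = 0.0343. V = [p*·9.5238 + (1−p*)·8.2251]/1.05 = 8.9016. B = V − Δ·S = 5.9500.
The time-0 hedge costs 8.9016, which is the no-arbitrage price.

(0,0): Delta=0.0343 Bond=5.9500
(1,0): Delta=0.3944 Bond=-14.5022
(1,1): Delta=0.0000 Bond=9.5238
V0=8.9016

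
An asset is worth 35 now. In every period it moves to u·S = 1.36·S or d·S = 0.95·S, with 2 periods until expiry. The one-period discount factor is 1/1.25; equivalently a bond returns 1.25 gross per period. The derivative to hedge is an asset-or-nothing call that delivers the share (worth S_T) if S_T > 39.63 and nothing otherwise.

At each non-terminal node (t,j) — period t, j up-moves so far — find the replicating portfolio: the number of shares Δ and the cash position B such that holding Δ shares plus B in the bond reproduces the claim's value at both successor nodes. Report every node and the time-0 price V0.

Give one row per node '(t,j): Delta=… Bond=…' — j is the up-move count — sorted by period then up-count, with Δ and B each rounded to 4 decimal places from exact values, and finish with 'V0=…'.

No-arbitrage ⇒ martingale measure with p* = (R−d)/(u−d) = 0.7317.
Terminal values V(2,·): V(2,0)=0.0000, V(2,1)=45.2200, V(2,2)=64.7360
(1,0): S=33.2500. Δ = (V_up−V_dn)/(S_up−S_dn) = (45.2200−0.0000)/(45.2200−31.5875) = 3.3171. V = [p*·45.2200 + (1−p*)·0.0000]/1.25 = 26.4702. B = V − Δ·S = -83.8224.
(1,1): S=47.6000. Δ = (V_up−V_dn)/(S_up−S_dn) = (64.7360−45.2200)/(64.7360−45.2200) = 1.0000. V = [p*·64.7360 + (1−p*)·45.2200]/1.25 = 47.6000. B = V − Δ·S = 0.0000.
(0,0): S=35.0000. Δ = (V_up−V_dn)/(S_up−S_dn) = (47.6000−26.4702)/(47.6000−33.2500) = 1.4725. V = [p*·47.6000 + (1−p*)·26.4702]/1.25 = 33.5448. B = V − Δ·S = -17.9912.
Each (Δ,B) replicates both successor values, so the strategy is self-financing and V0 is arbitrage-free.

(0,0): Delta=1.4725 Bond=-17.9912
(1,0): Delta=3.3171 Bond=-83.8224
(1,1): Delta=1.0000 Bond=0.0000
V0=33.5448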